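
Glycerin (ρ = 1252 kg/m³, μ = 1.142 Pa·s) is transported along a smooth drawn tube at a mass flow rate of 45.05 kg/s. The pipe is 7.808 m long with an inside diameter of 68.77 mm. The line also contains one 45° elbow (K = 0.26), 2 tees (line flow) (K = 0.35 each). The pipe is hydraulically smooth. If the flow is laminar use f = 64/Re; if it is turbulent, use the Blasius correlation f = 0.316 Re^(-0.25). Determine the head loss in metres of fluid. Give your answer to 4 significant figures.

h_f ≈ 52.18 m

A = πD²/4 = π(0.06877)²/4 = 0.003714 m²; mean velocity V = ṁ/(ρA) = 45.05/(1252 · 0.003714) = 9.687 m/s.
Reynolds number Re = ρVD/μ = 1252 · 9.687 · 0.06877 / 1.14 = 730.4.
Re < 2300 → laminar flow, so f = 64/Re = 64/730.4 = 0.08763 (the turbulent correlation is not needed).
Total minor-loss coefficient ΣK = 1·0.26 + 2·0.35 = 0.96.
ΔP = [f·L/D + ΣK]·(ρV²/2) = [0.08763·7.808/0.06877 + 0.96]·(1252·9.687²/2) = [9.949 + 0.96]·5.875e+04 = 6.409e+05 Pa.
Head loss h_f = ΔP/(ρg) = 6.409e+05/(1252·9.81) = 52.18 m.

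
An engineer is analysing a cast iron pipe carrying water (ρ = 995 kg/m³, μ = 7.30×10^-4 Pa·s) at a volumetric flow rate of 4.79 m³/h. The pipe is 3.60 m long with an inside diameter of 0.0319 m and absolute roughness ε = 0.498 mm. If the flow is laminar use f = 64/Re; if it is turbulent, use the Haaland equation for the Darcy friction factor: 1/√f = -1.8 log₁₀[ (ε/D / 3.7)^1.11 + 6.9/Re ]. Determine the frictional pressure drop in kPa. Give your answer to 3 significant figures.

Q = 4.79 m³/h = 4.79/3600 = 0.001331 m³/s.
Cross-sectional area A = πD²/4 = π(0.0319)²/4 = 0.0007992 m²; mean velocity V = Q/A = 0.001331/0.0007992 = 1.665 m/s.
Reynolds number Re = ρVD/μ = 995 · 1.665 · 0.0319 / 0.00073 = 7.239e+04.
Re > 4000 → turbulent. Relative roughness ε/D = 0.000498/0.0319 = 0.0156. Haaland: 1/√f = -1.8 log₁₀[(0.0156/3.7)^1.11 + 6.9/7.239e+04] = -1.8 log₁₀[0.00231 + 9.53e-05] = 4.713, so f = 0.04502.
Darcy-Weisbach: ΔP = f(L/D)(ρV²/2) = 0.04502·(3.6/0.0319)·(995·1.665²/2) = 0.04502·112.9·1379 = 7005 Pa.
ΔP = 7005 Pa = 7.00 kPa.

ΔP ≈ 7.00 kPa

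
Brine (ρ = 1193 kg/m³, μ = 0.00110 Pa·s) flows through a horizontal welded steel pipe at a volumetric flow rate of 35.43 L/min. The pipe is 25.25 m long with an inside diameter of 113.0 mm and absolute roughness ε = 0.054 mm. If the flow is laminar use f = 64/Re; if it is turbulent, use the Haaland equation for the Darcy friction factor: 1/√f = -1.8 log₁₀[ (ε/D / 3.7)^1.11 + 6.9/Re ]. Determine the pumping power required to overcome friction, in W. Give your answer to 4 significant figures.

P ≈ 0.009370 W

Q = 35.43 L/min = 35.43/60000 = 0.0005905 m³/s.
Cross-sectional area A = πD²/4 = π(0.113)²/4 = 0.01003 m²; mean velocity V = Q/A = 0.0005905/0.01003 = 0.05888 m/s.
Reynolds number Re = ρVD/μ = 1193 · 0.05888 · 0.113 / 0.0011 = 7216.
Re > 4000 → turbulent. Relative roughness ε/D = 5.4e-05/0.113 = 0.000478. Haaland: 1/√f = -1.8 log₁₀[(0.000478/3.7)^1.11 + 6.9/7216] = -1.8 log₁₀[4.82e-05 + 0.000956] = 5.397, so f = 0.03434.
Darcy-Weisbach: ΔP = f(L/D)(ρV²/2) = 0.03434·(25.25/0.113)·(1193·0.05888²/2) = 0.03434·223.5·2.068 = 15.87 Pa.
Pumping power P = QΔP = 0.0005905·15.87 = 0.0093698 W = 0.009370 W.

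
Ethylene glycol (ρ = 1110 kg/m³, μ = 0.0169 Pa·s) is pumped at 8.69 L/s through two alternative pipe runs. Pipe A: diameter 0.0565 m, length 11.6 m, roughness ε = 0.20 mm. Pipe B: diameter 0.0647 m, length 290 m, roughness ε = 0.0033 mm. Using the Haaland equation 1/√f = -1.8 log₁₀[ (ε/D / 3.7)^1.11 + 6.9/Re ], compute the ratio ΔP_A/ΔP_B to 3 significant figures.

Pipe A: V = Q/A = 0.00869/0.002507 = 3.466 m/s; Re = 1.286e+04; ε/D = 0.00354; Haaland → f = 0.03411; ΔP_A = f(L/D)(ρV²/2) = 4.669e+04 Pa.
Pipe B: V = Q/A = 0.00869/0.003288 = 2.643 m/s; Re = 1.123e+04; ε/D = 5.1e-05; Haaland → f = 0.02998; ΔP_B = f(L/D)(ρV²/2) = 5.21e+05 Pa.
ΔP_A/ΔP_B = 4.669e+04/5.21e+05 = 0.0896.

ΔP_A/ΔP_B ≈ 0.0896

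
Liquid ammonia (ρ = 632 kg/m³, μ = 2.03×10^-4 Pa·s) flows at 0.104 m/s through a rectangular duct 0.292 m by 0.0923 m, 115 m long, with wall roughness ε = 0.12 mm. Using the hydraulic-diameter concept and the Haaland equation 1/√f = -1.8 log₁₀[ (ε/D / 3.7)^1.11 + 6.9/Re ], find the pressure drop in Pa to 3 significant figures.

ΔP ≈ 66.3 Pa

Hydraulic diameter D_h = 4A/P = 4·(0.292·0.0923)/(2·(0.292+0.0923)) = 0.1078/0.7686 = 0.1403 m.
Re = ρVD_h/μ = 632·0.104·0.1403/0.000203 = 4.541e+04.
ε/D_h = 0.00012/0.1403 = 0.000856; Haaland gives 1/√f = -1.8 log₁₀[9.21e-05+0.000152] = 6.503, so f = 0.02365.
ΔP = f(L/D_h)(ρV²/2) = 0.02365·115/0.1403·3.418 = 66.27 Pa.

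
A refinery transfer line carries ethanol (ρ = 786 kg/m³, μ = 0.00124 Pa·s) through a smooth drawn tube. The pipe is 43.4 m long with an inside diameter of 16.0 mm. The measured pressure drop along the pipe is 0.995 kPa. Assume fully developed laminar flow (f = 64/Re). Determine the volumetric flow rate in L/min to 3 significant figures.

For laminar flow, f = 64/Re with Re = ρVD/μ, so Darcy-Weisbach reduces to ΔP = 32μLV/D². Solving for V: V = ΔP·D²/(32μL) = 995·(0.016)²/(32·0.00124·43.4) = 0.1479 m/s.
Check: Re = ρVD/μ = 786·0.1479·0.016/0.00124 = 1500 < 2300, so the laminar assumption holds.
Q = V·A = 0.1479·(π/4·0.016²) = 2.974e-05 m³/s = 1.78 L/min.

Q ≈ 1.78 L/min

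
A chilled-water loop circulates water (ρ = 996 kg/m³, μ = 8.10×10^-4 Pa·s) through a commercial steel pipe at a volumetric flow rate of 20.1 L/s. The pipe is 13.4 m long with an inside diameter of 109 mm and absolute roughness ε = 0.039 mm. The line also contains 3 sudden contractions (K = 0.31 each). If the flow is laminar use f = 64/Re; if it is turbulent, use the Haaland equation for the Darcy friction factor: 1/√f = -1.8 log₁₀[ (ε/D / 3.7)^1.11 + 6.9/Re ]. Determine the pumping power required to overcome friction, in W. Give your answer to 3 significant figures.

Q = 20.1 L/s = 20.1/1000 = 0.0201 m³/s.
Cross-sectional area A = πD²/4 = π(0.109)²/4 = 0.009331 m²; mean velocity V = Q/A = 0.0201/0.009331 = 2.154 m/s.
Reynolds number Re = ρVD/μ = 996 · 2.154 · 0.109 / 0.00081 = 2.887e+05.
Re > 4000 → turbulent. Relative roughness ε/D = 3.9e-05/0.109 = 0.000358. Haaland: 1/√f = -1.8 log₁₀[(0.000358/3.7)^1.11 + 6.9/2.887e+05] = -1.8 log₁₀[3.5e-05 + 2.39e-05] = 7.614, so f = 0.01725.
Total minor-loss coefficient ΣK = 3·0.31 = 0.93.
ΔP = [f·L/D + ΣK]·(ρV²/2) = [0.01725·13.4/0.109 + 0.93]·(996·2.154²/2) = [2.121 + 0.93]·2311 = 7049 Pa.
Pumping power P = QΔP = 0.0201·7049 = 141.7 W = 142 W.

P ≈ 142 W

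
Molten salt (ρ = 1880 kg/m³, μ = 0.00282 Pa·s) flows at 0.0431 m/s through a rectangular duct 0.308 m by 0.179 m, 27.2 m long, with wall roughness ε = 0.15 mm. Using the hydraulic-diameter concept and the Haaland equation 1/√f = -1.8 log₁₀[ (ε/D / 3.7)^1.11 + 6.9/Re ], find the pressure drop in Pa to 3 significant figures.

ΔP ≈ 7.46 Pa

Hydraulic diameter D_h = 4A/P = 4·(0.308·0.179)/(2·(0.308+0.179)) = 0.2205/0.974 = 0.2264 m.
Re = ρVD_h/μ = 1880·0.0431·0.2264/0.00282 = 6506.
ε/D_h = 0.00015/0.2264 = 0.000663; Haaland gives 1/√f = -1.8 log₁₀[6.93e-05+0.00106] = 5.305, so f = 0.03554.
ΔP = f(L/D_h)(ρV²/2) = 0.03554·27.2/0.2264·1.746 = 7.455 Pa.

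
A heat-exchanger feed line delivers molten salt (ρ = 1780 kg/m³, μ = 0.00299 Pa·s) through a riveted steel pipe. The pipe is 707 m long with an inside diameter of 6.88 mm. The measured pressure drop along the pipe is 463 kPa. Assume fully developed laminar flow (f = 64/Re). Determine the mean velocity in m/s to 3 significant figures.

For laminar flow, f = 64/Re with Re = ρVD/μ, so Darcy-Weisbach reduces to ΔP = 32μLV/D². Solving for V: V = ΔP·D²/(32μL) = 4.63e+05·(0.00688)²/(32·0.00299·707) = 0.324 m/s.
Check: Re = ρVD/μ = 1780·0.324·0.00688/0.00299 = 1327 < 2300, so the laminar assumption holds.

V ≈ 0.324 m/s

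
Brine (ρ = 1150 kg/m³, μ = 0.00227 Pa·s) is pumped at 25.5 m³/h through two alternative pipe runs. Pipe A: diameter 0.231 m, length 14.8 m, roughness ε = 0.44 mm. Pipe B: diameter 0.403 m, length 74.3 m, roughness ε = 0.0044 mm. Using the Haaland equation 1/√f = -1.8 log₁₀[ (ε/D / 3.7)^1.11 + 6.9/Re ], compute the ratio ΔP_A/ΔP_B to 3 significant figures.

ΔP_A/ΔP_B ≈ 3.17

Pipe A: V = Q/A = 0.007083/0.04191 = 0.169 m/s; Re = 1.978e+04; ε/D = 0.0019; Haaland → f = 0.02936; ΔP_A = f(L/D)(ρV²/2) = 30.9 Pa.
Pipe B: V = Q/A = 0.007083/0.1276 = 0.05553 m/s; Re = 1.134e+04; ε/D = 1.09e-05; Haaland → f = 0.02986; ΔP_B = f(L/D)(ρV²/2) = 9.761 Pa.
ΔP_A/ΔP_B = 30.9/9.761 = 3.17.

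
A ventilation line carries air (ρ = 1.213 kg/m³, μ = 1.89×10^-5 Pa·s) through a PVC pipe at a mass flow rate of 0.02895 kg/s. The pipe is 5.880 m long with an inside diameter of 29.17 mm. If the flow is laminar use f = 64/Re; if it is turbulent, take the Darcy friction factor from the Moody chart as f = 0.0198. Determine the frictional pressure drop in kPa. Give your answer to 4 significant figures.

ΔP ≈ 3.087 kPa

A = πD²/4 = π(0.02917)²/4 = 0.0006683 m²; mean velocity V = ṁ/(ρA) = 0.02895/(1.213 · 0.0006683) = 35.71 m/s.
Reynolds number Re = ρVD/μ = 1.213 · 35.71 · 0.02917 / 1.89e-05 = 6.686e+04.
Re > 4000 → turbulent; use the Moody-chart value f = 0.0198.
Darcy-Weisbach: ΔP = f(L/D)(ρV²/2) = 0.0198·(5.88/0.02917)·(1.213·35.71²/2) = 0.0198·201.6·773.5 = 3087 Pa.
ΔP = 3087 Pa = 3.087 kPa.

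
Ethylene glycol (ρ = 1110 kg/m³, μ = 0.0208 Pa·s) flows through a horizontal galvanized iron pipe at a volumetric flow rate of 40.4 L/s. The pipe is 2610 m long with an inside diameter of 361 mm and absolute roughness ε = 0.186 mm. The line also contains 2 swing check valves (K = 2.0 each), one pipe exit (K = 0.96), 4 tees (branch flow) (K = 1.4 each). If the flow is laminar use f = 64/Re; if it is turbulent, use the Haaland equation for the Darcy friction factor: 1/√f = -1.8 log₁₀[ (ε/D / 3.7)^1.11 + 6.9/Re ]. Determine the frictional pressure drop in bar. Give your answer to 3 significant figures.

ΔP ≈ 0.221 bar

Q = 40.4 L/s = 40.4/1000 = 0.0404 m³/s.
Cross-sectional area A = πD²/4 = π(0.361)²/4 = 0.1024 m²; mean velocity V = Q/A = 0.0404/0.1024 = 0.3947 m/s.
Reynolds number Re = ρVD/μ = 1110 · 0.3947 · 0.361 / 0.0208 = 7604.
Re > 4000 → turbulent. Relative roughness ε/D = 0.000186/0.361 = 0.000515. Haaland: 1/√f = -1.8 log₁₀[(0.000515/3.7)^1.11 + 6.9/7604] = -1.8 log₁₀[5.24e-05 + 0.000907] = 5.432, so f = 0.03389.
Total minor-loss coefficient ΣK = 2·2 + 1·0.96 + 4·1.4 = 10.6.
ΔP = [f·L/D + ΣK]·(ρV²/2) = [0.03389·2610/0.361 + 10.6]·(1110·0.3947²/2) = [245 + 10.6]·86.47 = 2.21e+04 Pa.
ΔP = 2.21e+04 Pa = 0.221 bar.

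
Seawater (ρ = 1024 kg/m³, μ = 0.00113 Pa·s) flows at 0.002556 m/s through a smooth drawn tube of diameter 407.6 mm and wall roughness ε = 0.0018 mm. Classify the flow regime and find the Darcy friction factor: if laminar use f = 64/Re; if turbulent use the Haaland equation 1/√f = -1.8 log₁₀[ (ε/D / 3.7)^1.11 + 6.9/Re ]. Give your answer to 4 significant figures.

Re = ρVD/μ = 1024·0.002556·0.4076/0.00113 = 944.1.
Re < 2300 → laminar, so f = 64/Re = 0.06779 (roughness is irrelevant in laminar flow).

f ≈ 0.06779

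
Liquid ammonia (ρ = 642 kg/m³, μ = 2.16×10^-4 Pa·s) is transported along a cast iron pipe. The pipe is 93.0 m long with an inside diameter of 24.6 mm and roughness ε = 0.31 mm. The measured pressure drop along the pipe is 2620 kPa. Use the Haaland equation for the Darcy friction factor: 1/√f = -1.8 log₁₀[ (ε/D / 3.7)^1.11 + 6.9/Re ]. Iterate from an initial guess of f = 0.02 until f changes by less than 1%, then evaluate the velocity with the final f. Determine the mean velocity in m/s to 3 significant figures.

Rearranging Darcy-Weisbach: V = √(2·ΔP·D/(f·L·ρ)). With ε/D = 0.00031/0.0246 = 0.0126, iterate starting from f = 0.02:
  f = 0.02 → V = √(2·2.62e+06·0.0246/(0.02·93·642)) = 10.39 m/s; Re = ρVD/μ = 7.597e+05; f → 0.0412
  f = 0.0412 → V = 7.239 m/s; Re = 5.293e+05; f → 0.04123
Converged (Δf/f < 1%). With the final f = 0.04123: V = √(2·2.62e+06·0.0246/(0.04123·93·642)) = 7.237 m/s.

V ≈ 7.24 m/s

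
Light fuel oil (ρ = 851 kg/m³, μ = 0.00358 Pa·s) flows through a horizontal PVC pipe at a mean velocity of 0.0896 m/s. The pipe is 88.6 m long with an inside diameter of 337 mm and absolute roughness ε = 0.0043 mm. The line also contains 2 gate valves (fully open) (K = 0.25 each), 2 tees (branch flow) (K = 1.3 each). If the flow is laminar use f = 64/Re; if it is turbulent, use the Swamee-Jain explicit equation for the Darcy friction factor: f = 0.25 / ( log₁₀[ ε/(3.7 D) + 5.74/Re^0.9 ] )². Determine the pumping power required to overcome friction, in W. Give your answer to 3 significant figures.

Reynolds number Re = ρVD/μ = 851 · 0.0896 · 0.337 / 0.00358 = 7178.
Re > 4000 → turbulent. Relative roughness ε/D = 4.3e-06/0.337 = 1.28e-05. Swamee-Jain: f = 0.25/(log₁₀[1.28e-05/3.7 + 5.74/7178^0.9])² = 0.25/(log₁₀[3.45e-06 + 0.00194])² = 0.25/(-2.711)² = 0.03402.
Total minor-loss coefficient ΣK = 2·0.25 + 2·1.3 = 3.1.
ΔP = [f·L/D + ΣK]·(ρV²/2) = [0.03402·88.6/0.337 + 3.1]·(851·0.0896²/2) = [8.945 + 3.1]·3.416 = 41.15 Pa.
Q = V·A = 0.0896·0.0892 = 0.007992 m³/s.
Pumping power P = QΔP = 0.007992·41.15 = 0.3288 W = 0.329 W.

P ≈ 0.329 W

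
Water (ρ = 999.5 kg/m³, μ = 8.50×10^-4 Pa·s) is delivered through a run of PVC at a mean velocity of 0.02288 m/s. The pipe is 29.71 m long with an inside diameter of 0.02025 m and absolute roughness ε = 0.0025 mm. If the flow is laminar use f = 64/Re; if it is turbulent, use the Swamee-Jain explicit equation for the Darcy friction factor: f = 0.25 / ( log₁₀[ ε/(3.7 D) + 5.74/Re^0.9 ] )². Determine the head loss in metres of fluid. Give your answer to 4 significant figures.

Reynolds number Re = ρVD/μ = 999.5 · 0.02288 · 0.02025 / 0.00085 = 544.8.
Re < 2300 → laminar flow, so f = 64/Re = 64/544.8 = 0.1175 (the turbulent correlation is not needed).
Darcy-Weisbach: ΔP = f(L/D)(ρV²/2) = 0.1175·(29.71/0.02025)·(999.5·0.02288²/2) = 0.1175·1467·0.2616 = 45.09 Pa.
Head loss h_f = ΔP/(ρg) = 45.09/(999.5·9.81) = 0.004599 m.

h_f ≈ 0.004599 m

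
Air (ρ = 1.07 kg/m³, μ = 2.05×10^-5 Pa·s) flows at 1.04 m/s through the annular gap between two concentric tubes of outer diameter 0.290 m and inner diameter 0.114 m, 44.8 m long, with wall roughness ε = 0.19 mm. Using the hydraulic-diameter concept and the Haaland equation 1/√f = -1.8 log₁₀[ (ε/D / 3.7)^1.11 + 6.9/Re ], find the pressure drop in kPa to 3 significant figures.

ΔP ≈ 0.00481 kPa

Hydraulic diameter D_h = 4A/P = D_o - D_i = 0.29 - 0.114 = 0.176 m.
Re = ρVD_h/μ = 1.07·1.04·0.176/2.05e-05 = 9554.
ε/D_h = 0.00019/0.176 = 0.00108; Haaland gives 1/√f = -1.8 log₁₀[0.000119+0.000722] = 5.535, so f = 0.03264.
ΔP = f(L/D_h)(ρV²/2) = 0.03264·44.8/0.176·0.5787 = 4.808 Pa.
ΔP = 0.00481 kPa.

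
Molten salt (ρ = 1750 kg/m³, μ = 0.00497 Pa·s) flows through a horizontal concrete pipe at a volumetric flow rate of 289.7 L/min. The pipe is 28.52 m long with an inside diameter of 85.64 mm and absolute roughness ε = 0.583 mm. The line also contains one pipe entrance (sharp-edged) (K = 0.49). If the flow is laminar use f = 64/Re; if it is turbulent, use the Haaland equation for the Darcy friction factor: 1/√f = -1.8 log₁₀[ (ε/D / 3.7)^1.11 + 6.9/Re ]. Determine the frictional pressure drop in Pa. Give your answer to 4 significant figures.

ΔP ≈ 7696 Pa

Q = 289.7 L/min = 289.7/60000 = 0.004828 m³/s.
Cross-sectional area A = πD²/4 = π(0.08564)²/4 = 0.00576 m²; mean velocity V = Q/A = 0.004828/0.00576 = 0.8382 m/s.
Reynolds number Re = ρVD/μ = 1750 · 0.8382 · 0.08564 / 0.00497 = 2.528e+04.
Re > 4000 → turbulent. Relative roughness ε/D = 0.000583/0.08564 = 0.00681. Haaland: 1/√f = -1.8 log₁₀[(0.00681/3.7)^1.11 + 6.9/2.528e+04] = -1.8 log₁₀[0.00092 + 0.000273] = 5.262, so f = 0.03612.
Total minor-loss coefficient ΣK = 1·0.49 = 0.49.
ΔP = [f·L/D + ΣK]·(ρV²/2) = [0.03612·28.52/0.08564 + 0.49]·(1750·0.8382²/2) = [12.03 + 0.49]·614.8 = 7696 Pa.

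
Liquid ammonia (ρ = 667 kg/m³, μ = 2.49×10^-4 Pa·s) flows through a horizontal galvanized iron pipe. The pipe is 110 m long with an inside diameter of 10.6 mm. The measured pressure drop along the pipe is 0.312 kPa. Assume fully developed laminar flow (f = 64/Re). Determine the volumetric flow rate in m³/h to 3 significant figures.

Q ≈ 0.0127 m³/h

For laminar flow, f = 64/Re with Re = ρVD/μ, so Darcy-Weisbach reduces to ΔP = 32μLV/D². Solving for V: V = ΔP·D²/(32μL) = 312·(0.0106)²/(32·0.000249·110) = 0.04 m/s.
Check: Re = ρVD/μ = 667·0.04·0.0106/0.000249 = 1136 < 2300, so the laminar assumption holds.
Q = V·A = 0.04·(π/4·0.0106²) = 3.53e-06 m³/s = 0.0127 m³/h.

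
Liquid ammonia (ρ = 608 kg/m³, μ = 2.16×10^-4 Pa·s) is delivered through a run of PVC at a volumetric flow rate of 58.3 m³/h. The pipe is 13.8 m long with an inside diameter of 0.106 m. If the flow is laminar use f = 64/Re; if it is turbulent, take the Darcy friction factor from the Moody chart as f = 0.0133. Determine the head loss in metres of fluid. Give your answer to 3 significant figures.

Q = 58.3 m³/h = 58.3/3600 = 0.01619 m³/s.
Cross-sectional area A = πD²/4 = π(0.106)²/4 = 0.008825 m²; mean velocity V = Q/A = 0.01619/0.008825 = 1.835 m/s.
Reynolds number Re = ρVD/μ = 608 · 1.835 · 0.106 / 0.000216 = 5.475e+05.
Re > 4000 → turbulent; use the Moody-chart value f = 0.0133.
Darcy-Weisbach: ΔP = f(L/D)(ρV²/2) = 0.0133·(13.8/0.106)·(608·1.835²/2) = 0.0133·130.2·1024 = 1773 Pa.
Head loss h_f = ΔP/(ρg) = 1773/(608·9.81) = 0.297 m.

h_f ≈ 0.297 m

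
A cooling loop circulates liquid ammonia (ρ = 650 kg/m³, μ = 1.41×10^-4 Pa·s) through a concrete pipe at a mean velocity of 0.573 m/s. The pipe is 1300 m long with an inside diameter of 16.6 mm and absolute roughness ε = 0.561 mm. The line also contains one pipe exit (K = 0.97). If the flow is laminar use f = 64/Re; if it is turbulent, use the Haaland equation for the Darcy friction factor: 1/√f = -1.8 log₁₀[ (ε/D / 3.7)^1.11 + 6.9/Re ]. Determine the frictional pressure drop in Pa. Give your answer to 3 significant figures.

ΔP ≈ 509000 Pa

Reynolds number Re = ρVD/μ = 650 · 0.573 · 0.0166 / 0.000141 = 4.385e+04.
Re > 4000 → turbulent. Relative roughness ε/D = 0.000561/0.0166 = 0.0338. Haaland: 1/√f = -1.8 log₁₀[(0.0338/3.7)^1.11 + 6.9/4.385e+04] = -1.8 log₁₀[0.00545 + 0.000157] = 4.052, so f = 0.0609.
Total minor-loss coefficient ΣK = 1·0.97 = 0.97.
ΔP = [f·L/D + ΣK]·(ρV²/2) = [0.0609·1300/0.0166 + 0.97]·(650·0.573²/2) = [4769 + 0.97]·106.7 = 5.09e+05 Pa.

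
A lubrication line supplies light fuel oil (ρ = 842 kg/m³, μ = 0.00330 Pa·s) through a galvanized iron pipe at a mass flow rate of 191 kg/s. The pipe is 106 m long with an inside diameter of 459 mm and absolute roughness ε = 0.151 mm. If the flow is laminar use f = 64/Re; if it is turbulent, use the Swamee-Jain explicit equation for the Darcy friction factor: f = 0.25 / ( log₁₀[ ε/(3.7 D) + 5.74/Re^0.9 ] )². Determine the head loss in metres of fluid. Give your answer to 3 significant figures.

A = πD²/4 = π(0.459)²/4 = 0.1655 m²; mean velocity V = ṁ/(ρA) = 191/(842 · 0.1655) = 1.371 m/s.
Reynolds number Re = ρVD/μ = 842 · 1.371 · 0.459 / 0.0033 = 1.606e+05.
Re > 4000 → turbulent. Relative roughness ε/D = 0.000151/0.459 = 0.000329. Swamee-Jain: f = 0.25/(log₁₀[0.000329/3.7 + 5.74/1.606e+05^0.9])² = 0.25/(log₁₀[8.89e-05 + 0.000119])² = 0.25/(-3.683)² = 0.01843.
Darcy-Weisbach: ΔP = f(L/D)(ρV²/2) = 0.01843·(106/0.459)·(842·1.371²/2) = 0.01843·230.9·791.2 = 3367 Pa.
Head loss h_f = ΔP/(ρg) = 3367/(842·9.81) = 0.408 m.

h_f ≈ 0.408 m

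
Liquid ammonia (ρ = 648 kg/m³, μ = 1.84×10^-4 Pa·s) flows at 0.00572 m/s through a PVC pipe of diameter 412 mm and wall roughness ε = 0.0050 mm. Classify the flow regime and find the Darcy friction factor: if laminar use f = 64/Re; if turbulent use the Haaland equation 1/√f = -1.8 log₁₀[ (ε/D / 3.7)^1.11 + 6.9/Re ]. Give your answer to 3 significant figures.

Re = ρVD/μ = 648·0.00572·0.412/0.000184 = 8299.
Re > 4000 → turbulent. ε/D = 5e-06/0.412 = 1.21e-05; Haaland: 1/√f = -1.8 log₁₀[8.18e-07 + 0.000831] = 5.544, so f = 0.03254.

f ≈ 0.0325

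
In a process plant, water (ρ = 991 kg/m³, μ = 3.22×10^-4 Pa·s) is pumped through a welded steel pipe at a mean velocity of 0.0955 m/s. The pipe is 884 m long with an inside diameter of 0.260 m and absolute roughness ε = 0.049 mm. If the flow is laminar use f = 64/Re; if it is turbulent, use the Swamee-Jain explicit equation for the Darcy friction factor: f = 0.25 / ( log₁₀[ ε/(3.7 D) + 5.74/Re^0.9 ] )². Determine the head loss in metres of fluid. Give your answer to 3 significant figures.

h_f ≈ 0.0314 m

Reynolds number Re = ρVD/μ = 991 · 0.0955 · 0.26 / 0.000322 = 7.642e+04.
Re > 4000 → turbulent. Relative roughness ε/D = 4.9e-05/0.26 = 0.000188. Swamee-Jain: f = 0.25/(log₁₀[0.000188/3.7 + 5.74/7.642e+04^0.9])² = 0.25/(log₁₀[5.09e-05 + 0.000231])² = 0.25/(-3.55)² = 0.01984.
Darcy-Weisbach: ΔP = f(L/D)(ρV²/2) = 0.01984·(884/0.26)·(991·0.0955²/2) = 0.01984·3400·4.519 = 304.9 Pa.
Head loss h_f = ΔP/(ρg) = 304.9/(991·9.81) = 0.0314 m.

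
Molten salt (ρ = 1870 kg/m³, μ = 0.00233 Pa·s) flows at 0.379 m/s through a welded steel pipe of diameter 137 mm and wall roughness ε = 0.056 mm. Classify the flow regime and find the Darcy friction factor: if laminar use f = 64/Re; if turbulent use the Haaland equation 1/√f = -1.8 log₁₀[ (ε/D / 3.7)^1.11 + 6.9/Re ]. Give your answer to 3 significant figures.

Re = ρVD/μ = 1870·0.379·0.137/0.00233 = 4.167e+04.
Re > 4000 → turbulent. ε/D = 5.6e-05/0.137 = 0.000409; Haaland: 1/√f = -1.8 log₁₀[4.06e-05 + 0.000166] = 6.635, so f = 0.02272.

f ≈ 0.0227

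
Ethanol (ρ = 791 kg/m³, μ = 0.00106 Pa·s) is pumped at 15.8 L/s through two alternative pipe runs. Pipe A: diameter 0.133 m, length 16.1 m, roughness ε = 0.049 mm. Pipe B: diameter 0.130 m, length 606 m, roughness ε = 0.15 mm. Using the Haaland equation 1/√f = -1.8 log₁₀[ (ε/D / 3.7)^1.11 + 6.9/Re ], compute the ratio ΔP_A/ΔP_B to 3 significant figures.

ΔP_A/ΔP_B ≈ 0.0204

Pipe A: V = Q/A = 0.0158/0.01389 = 1.137 m/s; Re = 1.129e+05; ε/D = 0.000368; Haaland → f = 0.01917; ΔP_A = f(L/D)(ρV²/2) = 1187 Pa.
Pipe B: V = Q/A = 0.0158/0.01327 = 1.19 m/s; Re = 1.155e+05; ε/D = 0.00115; Haaland → f = 0.02224; ΔP_B = f(L/D)(ρV²/2) = 5.809e+04 Pa.
ΔP_A/ΔP_B = 1187/5.809e+04 = 0.0204.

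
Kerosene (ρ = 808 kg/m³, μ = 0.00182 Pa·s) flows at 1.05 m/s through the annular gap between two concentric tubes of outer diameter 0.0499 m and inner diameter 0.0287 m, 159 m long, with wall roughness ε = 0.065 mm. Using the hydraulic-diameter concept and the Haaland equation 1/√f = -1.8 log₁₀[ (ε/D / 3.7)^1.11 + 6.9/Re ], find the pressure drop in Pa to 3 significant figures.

ΔP ≈ 117000 Pa

Hydraulic diameter D_h = 4A/P = D_o - D_i = 0.0499 - 0.0287 = 0.0212 m.
Re = ρVD_h/μ = 808·1.05·0.0212/0.00182 = 9882.
ε/D_h = 6.5e-05/0.0212 = 0.00307; Haaland gives 1/√f = -1.8 log₁₀[0.00038+0.000698] = 5.341, so f = 0.03505.
ΔP = f(L/D_h)(ρV²/2) = 0.03505·159/0.0212·445.4 = 1.171e+05 Pa.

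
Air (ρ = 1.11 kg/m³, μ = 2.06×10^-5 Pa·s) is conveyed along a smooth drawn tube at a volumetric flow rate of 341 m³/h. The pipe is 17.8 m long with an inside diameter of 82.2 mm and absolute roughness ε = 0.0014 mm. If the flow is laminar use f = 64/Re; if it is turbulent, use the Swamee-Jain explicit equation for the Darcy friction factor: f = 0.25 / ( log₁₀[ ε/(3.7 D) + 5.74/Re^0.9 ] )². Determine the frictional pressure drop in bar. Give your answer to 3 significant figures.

Q = 341 m³/h = 341/3600 = 0.09472 m³/s.
Cross-sectional area A = πD²/4 = π(0.0822)²/4 = 0.005307 m²; mean velocity V = Q/A = 0.09472/0.005307 = 17.85 m/s.
Reynolds number Re = ρVD/μ = 1.11 · 17.85 · 0.0822 / 2.06e-05 = 7.906e+04.
Re > 4000 → turbulent. Relative roughness ε/D = 1.4e-06/0.0822 = 1.7e-05. Swamee-Jain: f = 0.25/(log₁₀[1.7e-05/3.7 + 5.74/7.906e+04^0.9])² = 0.25/(log₁₀[4.6e-06 + 0.000224])² = 0.25/(-3.64)² = 0.01886.
Darcy-Weisbach: ΔP = f(L/D)(ρV²/2) = 0.01886·(17.8/0.0822)·(1.11·17.85²/2) = 0.01886·216.5·176.8 = 722.3 Pa.
ΔP = 722.3 Pa = 0.00722 bar.

ΔP ≈ 0.00722 bar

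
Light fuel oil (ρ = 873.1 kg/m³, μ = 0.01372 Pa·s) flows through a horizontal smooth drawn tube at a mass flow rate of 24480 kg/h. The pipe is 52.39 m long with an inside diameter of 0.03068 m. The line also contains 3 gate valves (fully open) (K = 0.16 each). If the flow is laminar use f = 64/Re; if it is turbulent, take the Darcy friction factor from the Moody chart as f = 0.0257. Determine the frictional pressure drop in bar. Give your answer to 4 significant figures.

ṁ = 24480 kg/h = 24480/3600 = 6.8 kg/s.
A = πD²/4 = π(0.03068)²/4 = 0.0007393 m²; mean velocity V = ṁ/(ρA) = 6.8/(873.1 · 0.0007393) = 10.54 m/s.
Reynolds number Re = ρVD/μ = 873.1 · 10.54 · 0.03068 / 0.0137 = 2.057e+04.
Re > 4000 → turbulent; use the Moody-chart value f = 0.0257.
Total minor-loss coefficient ΣK = 3·0.16 = 0.48.
ΔP = [f·L/D + ΣK]·(ρV²/2) = [0.0257·52.39/0.03068 + 0.48]·(873.1·10.54²/2) = [43.89 + 0.48]·4.845e+04 = 2.15e+06 Pa.
ΔP = 2.15e+06 Pa = 21.50 bar.

ΔP ≈ 21.50 bar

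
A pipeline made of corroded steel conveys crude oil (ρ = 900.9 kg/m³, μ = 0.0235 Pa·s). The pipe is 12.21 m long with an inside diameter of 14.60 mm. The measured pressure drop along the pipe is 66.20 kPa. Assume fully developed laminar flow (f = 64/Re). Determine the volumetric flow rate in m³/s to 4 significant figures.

For laminar flow, f = 64/Re with Re = ρVD/μ, so Darcy-Weisbach reduces to ΔP = 32μLV/D². Solving for V: V = ΔP·D²/(32μL) = 6.62e+04·(0.0146)²/(32·0.0235·12.21) = 1.537 m/s.
Check: Re = ρVD/μ = 900.9·1.537·0.0146/0.0235 = 860.2 < 2300, so the laminar assumption holds.
Q = V·A = 1.537·(π/4·0.0146²) = 0.0002573 m³/s = 2.573×10^-4 m³/s.

Q ≈ 2.573×10^-4 m³/s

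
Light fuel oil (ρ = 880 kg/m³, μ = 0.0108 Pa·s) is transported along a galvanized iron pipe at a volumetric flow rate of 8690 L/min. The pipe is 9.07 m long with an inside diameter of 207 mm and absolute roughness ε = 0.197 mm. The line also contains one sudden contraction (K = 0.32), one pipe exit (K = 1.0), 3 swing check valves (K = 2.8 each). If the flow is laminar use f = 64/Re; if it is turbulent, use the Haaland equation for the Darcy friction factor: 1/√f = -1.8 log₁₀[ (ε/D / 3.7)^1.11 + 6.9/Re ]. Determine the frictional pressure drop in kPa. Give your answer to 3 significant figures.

Q = 8690 L/min = 8690/60000 = 0.1448 m³/s.
Cross-sectional area A = πD²/4 = π(0.207)²/4 = 0.03365 m²; mean velocity V = Q/A = 0.1448/0.03365 = 4.304 m/s.
Reynolds number Re = ρVD/μ = 880 · 4.304 · 0.207 / 0.0108 = 7.259e+04.
Re > 4000 → turbulent. Relative roughness ε/D = 0.000197/0.207 = 0.000952. Haaland: 1/√f = -1.8 log₁₀[(0.000952/3.7)^1.11 + 6.9/7.259e+04] = -1.8 log₁₀[0.000104 + 9.51e-05] = 6.663, so f = 0.02252.
Total minor-loss coefficient ΣK = 1·0.32 + 1·1 + 3·2.8 = 9.72.
ΔP = [f·L/D + ΣK]·(ρV²/2) = [0.02252·9.07/0.207 + 9.72]·(880·4.304²/2) = [0.9869 + 9.72]·8149 = 8.726e+04 Pa.
ΔP = 8.726e+04 Pa = 87.3 kPa.

ΔP ≈ 87.3 kPa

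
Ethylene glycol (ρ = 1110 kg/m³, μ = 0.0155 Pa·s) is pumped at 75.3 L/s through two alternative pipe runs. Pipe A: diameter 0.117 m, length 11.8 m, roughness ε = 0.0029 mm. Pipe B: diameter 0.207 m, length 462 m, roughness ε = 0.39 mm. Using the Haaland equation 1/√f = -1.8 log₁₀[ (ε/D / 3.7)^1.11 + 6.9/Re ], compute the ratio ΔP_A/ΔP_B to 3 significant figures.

Pipe A: V = Q/A = 0.0753/0.01075 = 7.004 m/s; Re = 5.868e+04; ε/D = 2.48e-05; Haaland → f = 0.02005; ΔP_A = f(L/D)(ρV²/2) = 5.506e+04 Pa.
Pipe B: V = Q/A = 0.0753/0.03365 = 2.238 m/s; Re = 3.317e+04; ε/D = 0.00188; Haaland → f = 0.02722; ΔP_B = f(L/D)(ρV²/2) = 1.688e+05 Pa.
ΔP_A/ΔP_B = 5.506e+04/1.688e+05 = 0.326.

ΔP_A/ΔP_B ≈ 0.326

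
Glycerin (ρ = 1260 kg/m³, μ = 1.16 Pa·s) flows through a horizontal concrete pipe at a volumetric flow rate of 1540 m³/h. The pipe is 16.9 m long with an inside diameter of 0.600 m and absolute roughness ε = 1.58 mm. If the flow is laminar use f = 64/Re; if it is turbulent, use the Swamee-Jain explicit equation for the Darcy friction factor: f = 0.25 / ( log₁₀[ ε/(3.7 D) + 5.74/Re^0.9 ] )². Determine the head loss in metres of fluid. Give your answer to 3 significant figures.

Q = 1540 m³/h = 1540/3600 = 0.4278 m³/s.
Cross-sectional area A = πD²/4 = π(0.6)²/4 = 0.2827 m²; mean velocity V = Q/A = 0.4278/0.2827 = 1.513 m/s.
Reynolds number Re = ρVD/μ = 1260 · 1.513 · 0.6 / 1.16 = 986.
Re < 2300 → laminar flow, so f = 64/Re = 64/986 = 0.06491 (the turbulent correlation is not needed).
Darcy-Weisbach: ΔP = f(L/D)(ρV²/2) = 0.06491·(16.9/0.6)·(1260·1.513²/2) = 0.06491·28.17·1442 = 2636 Pa.
Head loss h_f = ΔP/(ρg) = 2636/(1260·9.81) = 0.213 m.

h_f ≈ 0.213 m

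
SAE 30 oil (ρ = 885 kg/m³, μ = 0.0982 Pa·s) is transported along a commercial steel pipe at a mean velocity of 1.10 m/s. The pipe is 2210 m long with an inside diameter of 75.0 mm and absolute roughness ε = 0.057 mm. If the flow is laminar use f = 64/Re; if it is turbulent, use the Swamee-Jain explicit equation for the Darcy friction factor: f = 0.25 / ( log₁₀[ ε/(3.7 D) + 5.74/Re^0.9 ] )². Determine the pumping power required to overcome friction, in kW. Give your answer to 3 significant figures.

Reynolds number Re = ρVD/μ = 885 · 1.1 · 0.075 / 0.0982 = 743.5.
Re < 2300 → laminar flow, so f = 64/Re = 64/743.5 = 0.08608 (the turbulent correlation is not needed).
Darcy-Weisbach: ΔP = f(L/D)(ρV²/2) = 0.08608·(2210/0.075)·(885·1.1²/2) = 0.08608·2.947e+04·535.4 = 1.358e+06 Pa.
Q = V·A = 1.1·0.004418 = 0.00486 m³/s.
Pumping power P = QΔP = 0.00486·1.358e+06 = 6600 W = 6.60 kW.

P ≈ 6.60 kW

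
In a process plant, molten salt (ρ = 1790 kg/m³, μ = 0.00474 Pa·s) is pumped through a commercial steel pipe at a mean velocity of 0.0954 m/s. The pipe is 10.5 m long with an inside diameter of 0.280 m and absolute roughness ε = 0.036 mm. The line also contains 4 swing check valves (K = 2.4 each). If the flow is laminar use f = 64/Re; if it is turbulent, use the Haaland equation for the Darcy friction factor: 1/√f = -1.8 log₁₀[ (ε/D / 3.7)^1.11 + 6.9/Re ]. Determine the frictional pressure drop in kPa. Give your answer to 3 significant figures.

Reynolds number Re = ρVD/μ = 1790 · 0.0954 · 0.28 / 0.00474 = 1.009e+04.
Re > 4000 → turbulent. Relative roughness ε/D = 3.6e-05/0.28 = 0.000129. Haaland: 1/√f = -1.8 log₁₀[(0.000129/3.7)^1.11 + 6.9/1.009e+04] = -1.8 log₁₀[1.12e-05 + 0.000684] = 5.684, so f = 0.03095.
Total minor-loss coefficient ΣK = 4·2.4 = 9.6.
ΔP = [f·L/D + ΣK]·(ρV²/2) = [0.03095·10.5/0.28 + 9.6]·(1790·0.0954²/2) = [1.161 + 9.6]·8.146 = 87.65 Pa.
ΔP = 87.65 Pa = 0.0877 kPa.

ΔP ≈ 0.0877 kPa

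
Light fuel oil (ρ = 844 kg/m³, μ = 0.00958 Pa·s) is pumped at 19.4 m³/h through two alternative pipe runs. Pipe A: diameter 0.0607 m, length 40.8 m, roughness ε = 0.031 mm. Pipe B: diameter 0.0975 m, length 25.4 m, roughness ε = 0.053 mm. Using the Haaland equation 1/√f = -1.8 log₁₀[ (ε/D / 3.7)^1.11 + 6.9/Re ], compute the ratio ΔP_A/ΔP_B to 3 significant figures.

Pipe A: V = Q/A = 0.005389/0.002894 = 1.862 m/s; Re = 9959; ε/D = 0.000511; Haaland → f = 0.03155; ΔP_A = f(L/D)(ρV²/2) = 3.103e+04 Pa.
Pipe B: V = Q/A = 0.005389/0.007466 = 0.7218 m/s; Re = 6200; ε/D = 0.000544; Haaland → f = 0.03589; ΔP_B = f(L/D)(ρV²/2) = 2056 Pa.
ΔP_A/ΔP_B = 3.103e+04/2056 = 15.1.

ΔP_A/ΔP_B ≈ 15.1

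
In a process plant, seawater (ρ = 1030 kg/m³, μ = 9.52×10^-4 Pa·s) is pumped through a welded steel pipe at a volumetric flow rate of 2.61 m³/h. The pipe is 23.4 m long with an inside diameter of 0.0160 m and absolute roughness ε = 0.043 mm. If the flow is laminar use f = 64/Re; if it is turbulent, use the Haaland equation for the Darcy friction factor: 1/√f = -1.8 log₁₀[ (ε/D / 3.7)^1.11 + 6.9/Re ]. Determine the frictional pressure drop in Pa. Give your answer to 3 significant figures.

Q = 2.61 m³/h = 2.61/3600 = 0.000725 m³/s.
Cross-sectional area A = πD²/4 = π(0.016)²/4 = 0.0002011 m²; mean velocity V = Q/A = 0.000725/0.0002011 = 3.606 m/s.
Reynolds number Re = ρVD/μ = 1030 · 3.606 · 0.016 / 0.000952 = 6.242e+04.
Re > 4000 → turbulent. Relative roughness ε/D = 4.3e-05/0.016 = 0.00269. Haaland: 1/√f = -1.8 log₁₀[(0.00269/3.7)^1.11 + 6.9/6.242e+04] = -1.8 log₁₀[0.000328 + 0.000111] = 6.044, so f = 0.02737.
Darcy-Weisbach: ΔP = f(L/D)(ρV²/2) = 0.02737·(23.4/0.016)·(1030·3.606²/2) = 0.02737·1462·6696 = 2.68e+05 Pa.

ΔP ≈ 268000 Pa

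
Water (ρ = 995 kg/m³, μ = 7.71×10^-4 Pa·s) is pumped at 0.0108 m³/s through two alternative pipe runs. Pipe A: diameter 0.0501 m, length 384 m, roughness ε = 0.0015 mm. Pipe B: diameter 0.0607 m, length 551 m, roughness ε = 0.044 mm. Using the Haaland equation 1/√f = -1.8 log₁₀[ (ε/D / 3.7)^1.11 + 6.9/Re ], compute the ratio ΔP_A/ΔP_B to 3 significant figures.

Pipe A: V = Q/A = 0.0108/0.001971 = 5.478 m/s; Re = 3.542e+05; ε/D = 2.99e-05; Haaland → f = 0.01419; ΔP_A = f(L/D)(ρV²/2) = 1.624e+06 Pa.
Pipe B: V = Q/A = 0.0108/0.002894 = 3.732 m/s; Re = 2.924e+05; ε/D = 0.000725; Haaland → f = 0.0193; ΔP_B = f(L/D)(ρV²/2) = 1.214e+06 Pa.
ΔP_A/ΔP_B = 1.624e+06/1.214e+06 = 1.34.

ΔP_A/ΔP_B ≈ 1.34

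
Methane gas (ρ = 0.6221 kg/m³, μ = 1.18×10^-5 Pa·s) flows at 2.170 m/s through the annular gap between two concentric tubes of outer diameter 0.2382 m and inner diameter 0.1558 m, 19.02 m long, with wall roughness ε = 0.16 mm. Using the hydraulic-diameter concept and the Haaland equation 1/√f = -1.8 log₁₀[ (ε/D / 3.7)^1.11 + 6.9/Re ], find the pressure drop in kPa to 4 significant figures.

Hydraulic diameter D_h = 4A/P = D_o - D_i = 0.2382 - 0.1558 = 0.0824 m.
Re = ρVD_h/μ = 0.6221·2.17·0.0824/1.18e-05 = 9427.
ε/D_h = 0.00016/0.0824 = 0.00194; Haaland gives 1/√f = -1.8 log₁₀[0.000229+0.000732] = 5.431, so f = 0.0339.
ΔP = f(L/D_h)(ρV²/2) = 0.0339·19.02/0.0824·1.465 = 11.46 Pa.
ΔP = 0.01146 kPa.

ΔP ≈ 0.01146 kPa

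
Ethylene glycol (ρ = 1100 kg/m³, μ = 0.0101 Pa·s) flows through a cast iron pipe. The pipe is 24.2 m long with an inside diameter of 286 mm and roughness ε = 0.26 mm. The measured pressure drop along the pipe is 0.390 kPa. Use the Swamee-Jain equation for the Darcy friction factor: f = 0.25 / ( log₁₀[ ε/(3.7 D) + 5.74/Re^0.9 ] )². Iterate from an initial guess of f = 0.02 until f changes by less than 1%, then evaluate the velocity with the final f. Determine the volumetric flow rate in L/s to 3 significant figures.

Rearranging Darcy-Weisbach: V = √(2·ΔP·D/(f·L·ρ)). With ε/D = 0.00026/0.286 = 0.000909, iterate starting from f = 0.02:
  f = 0.02 → V = √(2·390·0.286/(0.02·24.2·1100)) = 0.6473 m/s; Re = ρVD/μ = 2.016e+04; f → 0.02788
  f = 0.02788 → V = 0.5483 m/s; Re = 1.708e+04; f → 0.02884
  f = 0.02884 → V = 0.5391 m/s; Re = 1.679e+04; f → 0.02894
Converged (Δf/f < 1%). With the final f = 0.02894: V = √(2·390·0.286/(0.02894·24.2·1100)) = 0.5381 m/s.
Q = V·A = 0.5381·(π/4·0.286²) = 0.03457 m³/s = 34.6 L/s.

Q ≈ 34.6 L/s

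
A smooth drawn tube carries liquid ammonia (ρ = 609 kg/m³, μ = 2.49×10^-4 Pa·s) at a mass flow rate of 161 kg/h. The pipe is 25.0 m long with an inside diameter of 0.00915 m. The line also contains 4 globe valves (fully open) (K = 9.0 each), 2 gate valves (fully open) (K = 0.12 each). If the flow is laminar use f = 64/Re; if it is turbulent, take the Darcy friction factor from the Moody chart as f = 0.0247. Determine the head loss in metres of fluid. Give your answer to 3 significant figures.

h_f ≈ 6.59 m

ṁ = 161 kg/h = 161/3600 = 0.04472 kg/s.
A = πD²/4 = π(0.00915)²/4 = 6.576e-05 m²; mean velocity V = ṁ/(ρA) = 0.04472/(609 · 6.576e-05) = 1.117 m/s.
Reynolds number Re = ρVD/μ = 609 · 1.117 · 0.00915 / 0.000249 = 2.499e+04.
Re > 4000 → turbulent; use the Moody-chart value f = 0.0247.
Total minor-loss coefficient ΣK = 4·9 + 2·0.12 = 36.2.
ΔP = [f·L/D + ΣK]·(ρV²/2) = [0.0247·25/0.00915 + 36.2]·(609·1.117²/2) = [67.49 + 36.2]·379.8 = 3.939e+04 Pa.
Head loss h_f = ΔP/(ρg) = 3.939e+04/(609·9.81) = 6.59 m.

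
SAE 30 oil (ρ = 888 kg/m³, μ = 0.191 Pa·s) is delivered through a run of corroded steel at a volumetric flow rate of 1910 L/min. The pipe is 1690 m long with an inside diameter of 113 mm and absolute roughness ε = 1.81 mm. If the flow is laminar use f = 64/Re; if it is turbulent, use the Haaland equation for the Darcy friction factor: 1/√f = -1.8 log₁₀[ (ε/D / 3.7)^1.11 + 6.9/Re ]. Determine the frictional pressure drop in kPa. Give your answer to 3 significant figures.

ΔP ≈ 2570 kPa

Q = 1910 L/min = 1910/60000 = 0.03183 m³/s.
Cross-sectional area A = πD²/4 = π(0.113)²/4 = 0.01003 m²; mean velocity V = Q/A = 0.03183/0.01003 = 3.174 m/s.
Reynolds number Re = ρVD/μ = 888 · 3.174 · 0.113 / 0.191 = 1668.
Re < 2300 → laminar flow, so f = 64/Re = 64/1668 = 0.03838 (the turbulent correlation is not needed).
Darcy-Weisbach: ΔP = f(L/D)(ρV²/2) = 0.03838·(1690/0.113)·(888·3.174²/2) = 0.03838·1.496e+04·4474 = 2.568e+06 Pa.
ΔP = 2.568e+06 Pa = 2570 kPa.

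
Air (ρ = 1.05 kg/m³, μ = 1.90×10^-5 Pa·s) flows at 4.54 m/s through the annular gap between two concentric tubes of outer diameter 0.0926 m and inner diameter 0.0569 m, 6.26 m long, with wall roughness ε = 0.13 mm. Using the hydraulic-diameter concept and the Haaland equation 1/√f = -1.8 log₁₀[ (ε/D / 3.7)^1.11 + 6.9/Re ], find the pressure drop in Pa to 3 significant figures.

Hydraulic diameter D_h = 4A/P = D_o - D_i = 0.0926 - 0.0569 = 0.0357 m.
Re = ρVD_h/μ = 1.05·4.54·0.0357/1.9e-05 = 8957.
ε/D_h = 0.00013/0.0357 = 0.00364; Haaland gives 1/√f = -1.8 log₁₀[0.00046+0.00077] = 5.238, so f = 0.03644.
ΔP = f(L/D_h)(ρV²/2) = 0.03644·6.26/0.0357·10.82 = 69.15 Pa.

ΔP ≈ 69.2 Pa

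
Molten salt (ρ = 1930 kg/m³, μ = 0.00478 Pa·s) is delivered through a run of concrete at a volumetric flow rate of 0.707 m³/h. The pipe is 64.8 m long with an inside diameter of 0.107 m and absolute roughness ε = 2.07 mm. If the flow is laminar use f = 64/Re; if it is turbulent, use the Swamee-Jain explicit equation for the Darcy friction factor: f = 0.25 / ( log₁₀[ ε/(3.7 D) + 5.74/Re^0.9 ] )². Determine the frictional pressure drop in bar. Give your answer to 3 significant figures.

Q = 0.707 m³/h = 0.707/3600 = 0.0001964 m³/s.
Cross-sectional area A = πD²/4 = π(0.107)²/4 = 0.008992 m²; mean velocity V = Q/A = 0.0001964/0.008992 = 0.02184 m/s.
Reynolds number Re = ρVD/μ = 1930 · 0.02184 · 0.107 / 0.00478 = 943.6.
Re < 2300 → laminar flow, so f = 64/Re = 64/943.6 = 0.06783 (the turbulent correlation is not needed).
Darcy-Weisbach: ΔP = f(L/D)(ρV²/2) = 0.06783·(64.8/0.107)·(1930·0.02184²/2) = 0.06783·605.6·0.4603 = 18.91 Pa.
ΔP = 18.91 Pa = 1.89×10^-4 bar.

ΔP ≈ 1.89×10^-4 bar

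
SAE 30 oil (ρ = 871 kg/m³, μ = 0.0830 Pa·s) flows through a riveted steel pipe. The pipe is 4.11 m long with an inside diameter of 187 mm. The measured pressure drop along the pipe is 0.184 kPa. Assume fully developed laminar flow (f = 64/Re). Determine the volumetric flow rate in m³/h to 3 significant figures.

Q ≈ 58.3 m³/h

For laminar flow, f = 64/Re with Re = ρVD/μ, so Darcy-Weisbach reduces to ΔP = 32μLV/D². Solving for V: V = ΔP·D²/(32μL) = 184·(0.187)²/(32·0.083·4.11) = 0.5894 m/s.
Check: Re = ρVD/μ = 871·0.5894·0.187/0.083 = 1157 < 2300, so the laminar assumption holds.
Q = V·A = 0.5894·(π/4·0.187²) = 0.01619 m³/s = 58.3 m³/h.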